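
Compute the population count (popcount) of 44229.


0b1010110011000101 has 8 set bits

8


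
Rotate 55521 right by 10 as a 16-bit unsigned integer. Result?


Rotate 0b1101100011100001 right by 10 (16-bit) = 0b11100001110110 = 14454

14454


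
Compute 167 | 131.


0b10100111 | 0b10000011 = 0b10100111 = 167

167


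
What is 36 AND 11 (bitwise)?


0b100100 & 0b1011 = 0b0 = 0

0


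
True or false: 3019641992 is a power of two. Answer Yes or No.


0b10110011111111000001010010001000. Multiple bits set => No

No


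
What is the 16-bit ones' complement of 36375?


36375 ^ 65535 = 29160

29160


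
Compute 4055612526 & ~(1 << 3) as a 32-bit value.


4055612526 & ~(1 << 3) = 4055612518

4055612518


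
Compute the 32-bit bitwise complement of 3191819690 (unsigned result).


~0b10111110001111110100110110101010 = 0b1000001110000001011001001010101 = 1103147605 (32-bit unsigned)

1103147605


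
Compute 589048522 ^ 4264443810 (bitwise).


0b100011000111000010101011001010 ^ 0b11111110001011100011111110100010 = 0b11011101001100100001010101101000 = 3711047016

3711047016


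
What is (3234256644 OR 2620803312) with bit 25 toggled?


Step 1: 3234256644 | 2620803312 = 3707166708
Step 2: 3707166708 ^ (1 << 25) = 3707166708 ^ 33554432 = 3740721140

3740721140


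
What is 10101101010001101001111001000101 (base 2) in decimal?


10101101010001101001111001000101 in decimal = 2907086405

2907086405


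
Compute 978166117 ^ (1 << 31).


978166117 ^ (1 << 31) = 978166117 ^ 2147483648 = 3125649765

3125649765


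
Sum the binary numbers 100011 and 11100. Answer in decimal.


100011 + 11100 = 111111 = 63

63


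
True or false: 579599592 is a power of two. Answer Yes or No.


0b100010100010111111110011101000. Multiple bits set => No

No


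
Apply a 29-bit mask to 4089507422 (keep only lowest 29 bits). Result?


4089507422 & 536870911 = 331411038

331411038


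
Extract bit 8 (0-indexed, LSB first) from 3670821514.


0b11011010110011000100101010001010, position 8 = 0

0


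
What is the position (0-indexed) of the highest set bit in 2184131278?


0b10000010001011110011001011001110. Highest set bit at position 31

31


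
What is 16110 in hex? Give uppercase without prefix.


16110 = 3EEE hex

3EEE


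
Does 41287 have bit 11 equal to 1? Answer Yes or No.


0b1010000101000111, bit 11 = 0. No

No


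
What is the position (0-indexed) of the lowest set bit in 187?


0b10111011. Lowest set bit at position 0

0


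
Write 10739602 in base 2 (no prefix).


10739602 = 101000111101111110010010 in binary

101000111101111110010010


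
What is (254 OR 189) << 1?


Step 1: 254 | 189 = 255
Step 2: 255 << 1 = 510

510


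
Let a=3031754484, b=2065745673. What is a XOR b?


3031754484 ^ 2065745673 = 3482591741

3482591741


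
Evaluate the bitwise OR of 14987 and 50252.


0b11101010001011 | 0b1100010001001100 = 0b1111111011001111 = 65231

65231


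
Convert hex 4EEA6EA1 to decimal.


4EEA6EA1 hex = 1323986593 decimal

1323986593


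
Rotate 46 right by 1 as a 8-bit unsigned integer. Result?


Rotate 0b101110 right by 1 (8-bit) = 0b10111 = 23

23


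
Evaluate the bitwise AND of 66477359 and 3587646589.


0b11111101100101110100101111 & 0b11010101110101110010010001111101 = 0b1110101100000010000101101 = 30802989

30802989


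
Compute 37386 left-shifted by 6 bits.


0b1001001000001010 << 6 = 0b1001001000001010000000 = 2392704

2392704


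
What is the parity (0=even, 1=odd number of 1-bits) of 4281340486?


0b11111111001100000001001001000110 has 15 ones => parity 1

1


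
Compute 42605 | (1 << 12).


42605 | (1 << 12) = 42605 | 4096 = 46701

46701


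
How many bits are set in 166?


0b10100110 has 4 set bits

4


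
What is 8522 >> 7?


0b10000101001010 >> 7 = 0b1000010 = 66

66


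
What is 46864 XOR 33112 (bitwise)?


0b1011011100010000 ^ 0b1000000101011000 = 0b11011001001000 = 13896

13896


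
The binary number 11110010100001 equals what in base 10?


11110010100001 in decimal = 15521

15521


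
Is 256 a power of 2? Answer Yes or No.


0b100000000. Only one bit set => Yes

Yes


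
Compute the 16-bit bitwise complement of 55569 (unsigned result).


~0b1101100100010001 = 0b10011011101110 = 9966 (16-bit unsigned)

9966


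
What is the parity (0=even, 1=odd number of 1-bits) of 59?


0b111011 has 5 ones => parity 1

1


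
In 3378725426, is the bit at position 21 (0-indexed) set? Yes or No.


0b11001001011000110100001000110010, bit 21 = 1. Yes

Yes


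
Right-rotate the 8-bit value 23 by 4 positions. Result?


Rotate 0b10111 right by 4 (8-bit) = 0b1110001 = 113

113


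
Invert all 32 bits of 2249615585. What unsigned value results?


2249615585 ^ 4294967295 = 2045351710

2045351710


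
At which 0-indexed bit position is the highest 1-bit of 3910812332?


0b11101001000110100100001010101100. Highest set bit at position 31

31


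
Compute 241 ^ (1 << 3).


241 ^ (1 << 3) = 241 ^ 8 = 249

249


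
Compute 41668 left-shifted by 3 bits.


0b1010001011000100 << 3 = 0b1010001011000100000 = 333344

333344


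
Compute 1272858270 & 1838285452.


0b1001011110111100100011010011110 & 0b1101101100100100000001010001100 = 0b1001001100100100000001010001100 = 1234305676

1234305676


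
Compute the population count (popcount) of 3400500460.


0b11001010101011111000010011101100 has 17 set bits

17


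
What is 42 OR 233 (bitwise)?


0b101010 | 0b11101001 = 0b11101011 = 235

235


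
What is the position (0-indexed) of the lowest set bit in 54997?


0b1101011011010101. Lowest set bit at position 0

0


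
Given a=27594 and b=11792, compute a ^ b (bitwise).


27594 ^ 11792 = 17882

17882


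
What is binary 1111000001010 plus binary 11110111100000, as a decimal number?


1111000001010 + 11110111100000 = 101101111101010 = 23530

23530


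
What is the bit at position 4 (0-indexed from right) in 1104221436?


0b1000001110100010001010011111100, position 4 = 1

1


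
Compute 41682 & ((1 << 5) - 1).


41682 & 31 = 18

18


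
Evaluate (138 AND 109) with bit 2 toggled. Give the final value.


Step 1: 138 & 109 = 8
Step 2: 8 ^ (1 << 2) = 8 ^ 4 = 12

12


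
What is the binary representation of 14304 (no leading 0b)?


14304 = 11011111100000 in binary

11011111100000


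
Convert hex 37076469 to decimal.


37076469 hex = 923231337 decimal

923231337


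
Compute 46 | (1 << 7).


46 | (1 << 7) = 46 | 128 = 174

174


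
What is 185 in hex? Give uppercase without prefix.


185 = B9 hex

B9


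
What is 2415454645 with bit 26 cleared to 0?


2415454645 & ~(1 << 26) = 2348345781

2348345781


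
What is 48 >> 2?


0b110000 >> 2 = 0b1100 = 12

12


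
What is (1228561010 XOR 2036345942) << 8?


Step 1: 1228561010 ^ 2036345942 = 811234852
Step 2: 811234852 << 8 = 207676122112

207676122112


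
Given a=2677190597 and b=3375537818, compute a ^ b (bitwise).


2677190597 ^ 3375537818 = 1453338975

1453338975


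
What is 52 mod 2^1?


52 & 1 = 0

0


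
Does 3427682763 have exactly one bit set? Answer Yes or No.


0b11001100010011100100100111001011. Multiple bits set => No

No


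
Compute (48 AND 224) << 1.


Step 1: 48 & 224 = 32
Step 2: 32 << 1 = 64

64


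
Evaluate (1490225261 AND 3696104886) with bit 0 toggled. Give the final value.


Step 1: 1490225261 & 3696104886 = 1480720420
Step 2: 1480720420 ^ (1 << 0) = 1480720420 ^ 1 = 1480720421

1480720421


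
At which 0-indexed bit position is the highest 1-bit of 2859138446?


0b10101010011010101111110110001110. Highest set bit at position 31

31


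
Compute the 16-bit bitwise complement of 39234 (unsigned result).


~0b1001100101000010 = 0b110011010111101 = 26301 (16-bit unsigned)

26301


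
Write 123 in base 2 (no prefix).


123 = 1111011 in binary

1111011


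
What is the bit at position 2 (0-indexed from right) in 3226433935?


0b11000000010011110111100110001111, position 2 = 1

1


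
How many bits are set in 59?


0b111011 has 5 set bits

5


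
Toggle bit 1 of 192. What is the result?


192 ^ (1 << 1) = 192 ^ 2 = 194

194


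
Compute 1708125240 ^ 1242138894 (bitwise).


0b1100101110011111110110000111000 ^ 0b1001010000010011000100100001110 = 0b101111110001100110010100110110 = 801531190

801531190


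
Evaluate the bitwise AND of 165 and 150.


0b10100101 & 0b10010110 = 0b10000100 = 132

132


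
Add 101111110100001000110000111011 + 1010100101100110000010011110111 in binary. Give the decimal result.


101111110100001000110000111011 + 1010100101100110000010011110111 = 10000100100000111001000100110010 = 2223214898

2223214898


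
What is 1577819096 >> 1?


0b1011110000010111001101111011000 >> 1 = 0b101111000001011100110111101100 = 788909548

788909548


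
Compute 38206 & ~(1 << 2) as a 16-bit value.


38206 & ~(1 << 2) = 38202

38202


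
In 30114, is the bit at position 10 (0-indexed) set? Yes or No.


0b111010110100010, bit 10 = 1. Yes

Yes


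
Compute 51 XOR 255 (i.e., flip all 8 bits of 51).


51 ^ 255 = 204

204


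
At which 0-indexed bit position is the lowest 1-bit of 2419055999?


0b10010000001011111101110101111111. Lowest set bit at position 0

0


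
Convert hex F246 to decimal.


F246 hex = 62022 decimal

62022


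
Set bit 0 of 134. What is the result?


134 | (1 << 0) = 134 | 1 = 135

135


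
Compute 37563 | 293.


0b1001001010111011 | 0b100100101 = 0b1001001110111111 = 37823

37823


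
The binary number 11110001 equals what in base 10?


11110001 in decimal = 241

241


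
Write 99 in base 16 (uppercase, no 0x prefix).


99 = 63 hex

63


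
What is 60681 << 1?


0b1110110100001001 << 1 = 0b11101101000010010 = 121362

121362


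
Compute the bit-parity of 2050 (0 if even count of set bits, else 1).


0b100000000010 has 2 ones => parity 0

0


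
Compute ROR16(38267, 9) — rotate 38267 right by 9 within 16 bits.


Rotate 0b1001010101111011 right by 9 (16-bit) = 0b1011110111001010 = 48586

48586


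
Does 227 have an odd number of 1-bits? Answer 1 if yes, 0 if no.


0b11100011 has 5 ones => parity 1

1


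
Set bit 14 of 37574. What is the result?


37574 | (1 << 14) = 37574 | 16384 = 53958

53958


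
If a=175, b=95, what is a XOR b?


175 ^ 95 = 240

240


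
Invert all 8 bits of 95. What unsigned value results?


95 ^ 255 = 160

160


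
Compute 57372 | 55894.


0b1110000000011100 | 0b1101101001010110 = 0b1111101001011110 = 64094

64094


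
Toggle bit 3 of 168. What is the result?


168 ^ (1 << 3) = 168 ^ 8 = 160

160


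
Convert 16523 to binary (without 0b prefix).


16523 = 100000010001011 in binary

100000010001011


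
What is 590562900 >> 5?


0b100011001100110100011001010100 >> 5 = 0b1000110011001101000110010 = 18455090

18455090


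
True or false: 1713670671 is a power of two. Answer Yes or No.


0b1100110001001001000101000001111. Multiple bits set => No

No


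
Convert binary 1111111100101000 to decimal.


1111111100101000 in decimal = 65320

65320


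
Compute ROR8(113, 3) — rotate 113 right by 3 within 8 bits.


Rotate 0b1110001 right by 3 (8-bit) = 0b101110 = 46

46


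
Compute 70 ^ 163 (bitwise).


0b1000110 ^ 0b10100011 = 0b11100101 = 229

229


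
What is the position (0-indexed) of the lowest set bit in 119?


0b1110111. Lowest set bit at position 0

0


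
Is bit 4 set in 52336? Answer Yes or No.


0b1100110001110000, bit 4 = 1. Yes

Yes


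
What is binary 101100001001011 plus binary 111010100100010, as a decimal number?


101100001001011 + 111010100100010 = 1100110101101101 = 52589

52589


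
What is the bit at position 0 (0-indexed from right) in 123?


0b1111011, position 0 = 1

1


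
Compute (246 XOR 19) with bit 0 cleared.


Step 1: 246 ^ 19 = 229
Step 2: 229 & ~(1 << 0) = 228

228


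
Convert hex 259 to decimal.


259 hex = 601 decimal

601


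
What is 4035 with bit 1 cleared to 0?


4035 & ~(1 << 1) = 4033

4033


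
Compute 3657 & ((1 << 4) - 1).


3657 & 15 = 9

9


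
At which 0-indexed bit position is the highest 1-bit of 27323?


0b110101010111011. Highest set bit at position 14

14


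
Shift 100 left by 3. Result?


0b1100100 << 3 = 0b1100100000 = 800

800


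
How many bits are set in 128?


0b10000000 has 1 set bits

1


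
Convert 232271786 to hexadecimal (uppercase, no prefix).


232271786 = DD82FAA hex

DD82FAA


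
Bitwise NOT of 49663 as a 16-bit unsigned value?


~0b1100000111111111 = 0b11111000000000 = 15872 (16-bit unsigned)

15872


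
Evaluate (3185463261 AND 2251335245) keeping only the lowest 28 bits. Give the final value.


Step 1: 3185463261 & 2251335245 = 2215642701
Step 2: 2215642701 & 268435455 = 68159053

68159053


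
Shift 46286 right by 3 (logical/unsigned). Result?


0b1011010011001110 >> 3 = 0b1011010011001 = 5785

5785


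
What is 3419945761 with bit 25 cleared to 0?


3419945761 & ~(1 << 25) = 3386391329

3386391329


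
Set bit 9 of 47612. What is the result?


47612 | (1 << 9) = 47612 | 512 = 48124

48124


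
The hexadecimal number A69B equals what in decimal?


A69B hex = 42651 decimal

42651


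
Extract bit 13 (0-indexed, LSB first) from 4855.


0b1001011110111, position 13 = 0

0


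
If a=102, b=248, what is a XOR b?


102 ^ 248 = 158

158


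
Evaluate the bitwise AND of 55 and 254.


0b110111 & 0b11111110 = 0b110110 = 54

54


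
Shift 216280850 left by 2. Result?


0b1100111001000010111100010010 << 2 = 0b110011100100001011110001001000 = 865123400

865123400


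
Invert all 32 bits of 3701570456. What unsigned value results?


3701570456 ^ 4294967295 = 593396839

593396839


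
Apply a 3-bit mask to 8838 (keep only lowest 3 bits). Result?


8838 & 7 = 6

6


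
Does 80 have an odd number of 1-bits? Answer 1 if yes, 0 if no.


0b1010000 has 2 ones => parity 0

0


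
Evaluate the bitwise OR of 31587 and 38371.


0b111101101100011 | 0b1001010111100011 = 0b1111111111100011 = 65507

65507


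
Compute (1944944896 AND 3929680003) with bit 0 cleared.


Step 1: 1944944896 & 3929680003 = 1646788608
Step 2: 1646788608 & ~(1 << 0) = 1646788608

1646788608


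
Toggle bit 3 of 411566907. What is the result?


411566907 ^ (1 << 3) = 411566907 ^ 8 = 411566899

411566899


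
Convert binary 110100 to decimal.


110100 in decimal = 52

52


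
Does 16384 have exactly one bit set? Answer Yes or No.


0b100000000000000. Only one bit set => Yes

Yes


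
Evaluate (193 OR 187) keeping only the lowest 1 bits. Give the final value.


Step 1: 193 | 187 = 251
Step 2: 251 & 1 = 1

1


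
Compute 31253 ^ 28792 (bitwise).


0b111101000010101 ^ 0b111000001111000 = 0b101001101101 = 2669

2669


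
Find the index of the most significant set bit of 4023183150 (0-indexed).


0b11101111110011001110011100101110. Highest set bit at position 31

31


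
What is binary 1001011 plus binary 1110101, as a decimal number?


1001011 + 1110101 = 11000000 = 192

192


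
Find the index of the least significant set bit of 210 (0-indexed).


0b11010010. Lowest set bit at position 1

1


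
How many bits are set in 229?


0b11100101 has 5 set bits

5


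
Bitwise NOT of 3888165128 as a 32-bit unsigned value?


~0b11100111110000001011000100001000 = 0b11000001111110100111011110111 = 406802167 (32-bit unsigned)

406802167


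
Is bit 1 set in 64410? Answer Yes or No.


0b1111101110011010, bit 1 = 1. Yes

Yes


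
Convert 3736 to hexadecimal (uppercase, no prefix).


3736 = E98 hex

E98


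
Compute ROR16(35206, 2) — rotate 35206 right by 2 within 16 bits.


Rotate 0b1000100110000110 right by 2 (16-bit) = 0b1010001001100001 = 41569

41569


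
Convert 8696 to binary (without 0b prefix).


8696 = 10000111111000 in binary

10000111111000


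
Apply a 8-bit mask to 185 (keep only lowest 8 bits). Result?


185 & 255 = 185

185


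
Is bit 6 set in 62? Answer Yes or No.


0b111110, bit 6 = 0. No

No


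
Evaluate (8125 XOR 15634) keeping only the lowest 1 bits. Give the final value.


Step 1: 8125 ^ 15634 = 8879
Step 2: 8879 & 1 = 1

1


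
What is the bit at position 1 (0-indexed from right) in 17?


0b10001, position 1 = 0

0


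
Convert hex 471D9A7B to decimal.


471D9A7B hex = 1193122427 decimal

1193122427


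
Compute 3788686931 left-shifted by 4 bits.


0b11100001110100101100011001010011 << 4 = 0b111000011101001011000110010100110000 = 60618990896

60618990896


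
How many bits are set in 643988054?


0b100110011000100111101001010110 has 15 set bits

15


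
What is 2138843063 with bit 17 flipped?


2138843063 ^ (1 << 17) = 2138843063 ^ 131072 = 2138974135

2138974135


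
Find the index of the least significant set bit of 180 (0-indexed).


0b10110100. Lowest set bit at position 2

2


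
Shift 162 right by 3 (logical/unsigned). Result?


0b10100010 >> 3 = 0b10100 = 20

20


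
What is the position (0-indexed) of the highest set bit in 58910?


0b1110011000011110. Highest set bit at position 15

15


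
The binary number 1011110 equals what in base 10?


1011110 in decimal = 94

94


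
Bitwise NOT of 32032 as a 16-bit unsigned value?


~0b111110100100000 = 0b1000001011011111 = 33503 (16-bit unsigned)

33503


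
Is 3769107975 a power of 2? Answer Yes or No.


0b11100000101010000000011000000111. Multiple bits set => No

No


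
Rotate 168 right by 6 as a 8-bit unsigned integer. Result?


Rotate 0b10101000 right by 6 (8-bit) = 0b10100010 = 162

162


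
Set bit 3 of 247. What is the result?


247 | (1 << 3) = 247 | 8 = 255

255


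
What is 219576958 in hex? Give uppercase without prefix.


219576958 = D167A7E hex

D167A7E


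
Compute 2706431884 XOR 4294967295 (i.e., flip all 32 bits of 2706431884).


2706431884 ^ 4294967295 = 1588535411

1588535411


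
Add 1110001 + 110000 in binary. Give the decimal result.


1110001 + 110000 = 10100001 = 161

161


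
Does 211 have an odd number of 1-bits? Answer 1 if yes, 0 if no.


0b11010011 has 5 ones => parity 1

1


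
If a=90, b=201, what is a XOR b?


90 ^ 201 = 147

147


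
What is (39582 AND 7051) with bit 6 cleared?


Step 1: 39582 & 7051 = 6794
Step 2: 6794 & ~(1 << 6) = 6794

6794


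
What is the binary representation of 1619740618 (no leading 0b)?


1619740618 = 1100000100010110100011111001010 in binary

1100000100010110100011111001010


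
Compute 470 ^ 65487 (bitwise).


0b111010110 ^ 0b1111111111001111 = 0b1111111000011001 = 65049

65049


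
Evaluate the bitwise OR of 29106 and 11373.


0b111000110110010 | 0b10110001101101 = 0b111110111111111 = 32255

32255


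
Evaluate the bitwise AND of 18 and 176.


0b10010 & 0b10110000 = 0b10000 = 16

16


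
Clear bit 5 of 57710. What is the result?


57710 & ~(1 << 5) = 57678

57678


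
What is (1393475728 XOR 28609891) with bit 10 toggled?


Step 1: 1393475728 ^ 28609891 = 1387941363
Step 2: 1387941363 ^ (1 << 10) = 1387941363 ^ 1024 = 1387940339

1387940339


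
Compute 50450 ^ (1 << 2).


50450 ^ (1 << 2) = 50450 ^ 4 = 50454

50454


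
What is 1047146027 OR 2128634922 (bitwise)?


0b111110011010100010111000101011 | 0b1111110111000000110010000101010 = 0b1111110111010100110111000101011 = 2129292843

2129292843


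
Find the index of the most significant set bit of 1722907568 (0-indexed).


0b1100110101100010111101110110000. Highest set bit at position 30

30


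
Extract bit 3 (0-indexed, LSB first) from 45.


0b101101, position 3 = 1

1


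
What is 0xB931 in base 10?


B931 hex = 47409 decimal

47409


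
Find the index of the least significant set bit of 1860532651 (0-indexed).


0b1101110111001010111100110101011. Lowest set bit at position 0

0


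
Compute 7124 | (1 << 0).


7124 | (1 << 0) = 7124 | 1 = 7125

7125


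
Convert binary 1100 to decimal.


1100 in decimal = 12

12


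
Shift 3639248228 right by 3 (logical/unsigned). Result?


0b11011000111010101000010101100100 >> 3 = 0b11011000111010101000010101100 = 454906028

454906028


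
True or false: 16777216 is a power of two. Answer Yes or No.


0b1000000000000000000000000. Only one bit set => Yes

Yes


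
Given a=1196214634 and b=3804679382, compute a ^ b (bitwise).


1196214634 ^ 3804679382 = 2777286076

2777286076


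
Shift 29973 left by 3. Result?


0b111010100010101 << 3 = 0b111010100010101000 = 239784

239784


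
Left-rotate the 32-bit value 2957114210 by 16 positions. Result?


Rotate 0b10110000010000011111101101100010 left by 16 (32-bit) = 0b11111011011000101011000001000001 = 4217548865

4217548865


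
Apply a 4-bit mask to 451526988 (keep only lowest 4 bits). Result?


451526988 & 15 = 12

12


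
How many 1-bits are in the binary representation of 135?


0b10000111 has 4 set bits

4


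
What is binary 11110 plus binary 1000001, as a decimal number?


11110 + 1000001 = 1011111 = 95

95


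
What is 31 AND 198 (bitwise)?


0b11111 & 0b11000110 = 0b110 = 6

6


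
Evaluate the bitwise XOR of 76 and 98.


0b1001100 ^ 0b1100010 = 0b101110 = 46

46


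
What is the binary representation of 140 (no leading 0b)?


140 = 10001100 in binary

10001100


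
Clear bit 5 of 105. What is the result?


105 & ~(1 << 5) = 73

73


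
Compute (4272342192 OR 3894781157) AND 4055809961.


Step 1: 4272342192 | 3894781157 = 4272415989
Step 2: 4272415989 & 4055809961 = 4037452961

4037452961


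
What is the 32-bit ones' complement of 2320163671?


2320163671 ^ 4294967295 = 1974803624

1974803624


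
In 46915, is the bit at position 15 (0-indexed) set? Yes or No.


0b1011011101000011, bit 15 = 1. Yes

Yes


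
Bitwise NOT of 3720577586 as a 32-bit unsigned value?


~0b11011101110000111000001000110010 = 0b100010001111000111110111001101 = 574389709 (32-bit unsigned)

574389709


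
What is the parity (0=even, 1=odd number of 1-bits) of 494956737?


0b11101100000000111000011000001 has 11 ones => parity 1

1


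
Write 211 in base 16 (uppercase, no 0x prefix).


211 = D3 hex

D3


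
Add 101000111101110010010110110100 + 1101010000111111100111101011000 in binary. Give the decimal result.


101000111101110010010110110100 + 1101010000111111100111101011000 = 10010011000101101111010100001100 = 2467755276

2467755276


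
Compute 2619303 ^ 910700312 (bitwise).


0b1001111111011110100111 ^ 0b110110010010000010111100011000 = 0b110110011011111101100010111111 = 913299647

913299647


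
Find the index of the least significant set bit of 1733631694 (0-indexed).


0b1100111010101010001111011001110. Lowest set bit at position 1

1


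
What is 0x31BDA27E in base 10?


31BDA27E hex = 834511486 decimal

834511486


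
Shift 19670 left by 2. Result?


0b100110011010110 << 2 = 0b10011001101011000 = 78680

78680


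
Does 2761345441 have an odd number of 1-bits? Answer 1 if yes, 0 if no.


0b10100100100101101100100110100001 has 14 ones => parity 0

0


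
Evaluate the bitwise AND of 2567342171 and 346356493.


0b10011001000001101000100001011011 & 0b10100101001001111101100001101 = 0b10000000001001000100000001001 = 268732425

268732425


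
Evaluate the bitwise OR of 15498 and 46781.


0b11110010001010 | 0b1011011010111101 = 0b1011111010111111 = 48831

48831


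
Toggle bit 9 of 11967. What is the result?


11967 ^ (1 << 9) = 11967 ^ 512 = 11455

11455


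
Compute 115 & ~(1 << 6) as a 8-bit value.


115 & ~(1 << 6) = 51

51


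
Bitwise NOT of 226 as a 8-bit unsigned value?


~0b11100010 = 0b11101 = 29 (8-bit unsigned)

29


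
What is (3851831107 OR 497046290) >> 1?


Step 1: 3851831107 | 497046290 = 4256585555
Step 2: 4256585555 >> 1 = 2128292777

2128292777


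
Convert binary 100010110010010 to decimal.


100010110010010 in decimal = 17810

17810


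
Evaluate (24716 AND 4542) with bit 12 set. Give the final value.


Step 1: 24716 & 4542 = 140
Step 2: 140 | (1 << 12) = 140 | 4096 = 4236

4236


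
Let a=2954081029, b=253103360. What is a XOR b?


2954081029 ^ 253103360 = 3204824581

3204824581


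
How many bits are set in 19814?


0b100110101100110 has 8 set bits

8


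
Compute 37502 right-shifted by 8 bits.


0b1001001001111110 >> 8 = 0b10010010 = 146

146


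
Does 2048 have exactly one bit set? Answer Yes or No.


0b100000000000. Only one bit set => Yes

Yes


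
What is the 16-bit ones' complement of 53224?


53224 ^ 65535 = 12311

12311


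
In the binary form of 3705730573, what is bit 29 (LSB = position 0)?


0b11011100111000001111011000001101, position 29 = 0

0


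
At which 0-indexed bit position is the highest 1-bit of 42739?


0b1010011011110011. Highest set bit at position 15

15


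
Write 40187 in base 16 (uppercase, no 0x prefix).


40187 = 9CFB hex

9CFB


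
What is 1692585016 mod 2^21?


1692585016 & 2097151 = 183352

183352


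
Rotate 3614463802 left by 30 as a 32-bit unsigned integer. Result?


Rotate 0b11010111011100000101011100111010 left by 30 (32-bit) = 0b10110101110111000001010111001110 = 3051099598

3051099598


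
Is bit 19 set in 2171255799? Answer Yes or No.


0b10000001011010101011101111110111, bit 19 = 1. Yes

Yes


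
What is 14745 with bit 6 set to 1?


14745 | (1 << 6) = 14745 | 64 = 14809

14809


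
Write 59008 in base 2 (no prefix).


59008 = 1110011010000000 in binary

1110011010000000


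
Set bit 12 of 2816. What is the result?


2816 | (1 << 12) = 2816 | 4096 = 6912

6912


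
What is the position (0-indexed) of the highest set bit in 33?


0b100001. Highest set bit at position 5

5


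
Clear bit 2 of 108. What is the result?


108 & ~(1 << 2) = 104

104


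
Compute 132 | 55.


0b10000100 | 0b110111 = 0b10110111 = 183

183


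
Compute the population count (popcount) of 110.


0b1101110 has 5 set bits

5


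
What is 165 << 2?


0b10100101 << 2 = 0b1010010100 = 660

660


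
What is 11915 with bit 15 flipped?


11915 ^ (1 << 15) = 11915 ^ 32768 = 44683

44683


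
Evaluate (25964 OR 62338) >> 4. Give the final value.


Step 1: 25964 | 62338 = 63470
Step 2: 63470 >> 4 = 3966

3966


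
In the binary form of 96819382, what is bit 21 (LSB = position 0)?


0b101110001010101100010110110, position 21 = 0

0


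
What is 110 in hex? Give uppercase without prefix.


110 = 6E hex

6E


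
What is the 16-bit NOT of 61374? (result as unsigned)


~0b1110111110111110 = 0b1000001000001 = 4161 (16-bit unsigned)

4161


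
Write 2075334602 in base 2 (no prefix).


2075334602 = 1111011101100110001011111001010 in binary

1111011101100110001011111001010


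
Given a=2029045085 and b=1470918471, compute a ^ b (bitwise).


2029045085 ^ 1470918471 = 794602010

794602010


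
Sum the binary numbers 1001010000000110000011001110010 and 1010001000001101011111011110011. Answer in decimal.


1001010000000110000011001110010 + 1010001000001101011111011110011 = 10011011000010011100010101100101 = 2601108837

2601108837


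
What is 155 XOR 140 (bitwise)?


0b10011011 ^ 0b10001100 = 0b10111 = 23

23


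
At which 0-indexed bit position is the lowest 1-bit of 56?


0b111000. Lowest set bit at position 3

3


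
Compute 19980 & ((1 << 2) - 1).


19980 & 3 = 0

0


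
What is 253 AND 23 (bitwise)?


0b11111101 & 0b10111 = 0b10101 = 21

21


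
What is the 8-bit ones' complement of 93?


93 ^ 255 = 162

162


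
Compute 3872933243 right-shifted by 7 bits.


0b11100110110110000100010101111011 >> 7 = 0b1110011011011000010001010 = 30257290

30257290


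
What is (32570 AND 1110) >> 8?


Step 1: 32570 & 1110 = 1042
Step 2: 1042 >> 8 = 4

4


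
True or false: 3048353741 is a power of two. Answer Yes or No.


0b10110101101100100010111111001101. Multiple bits set => No

No


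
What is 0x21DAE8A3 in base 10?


21DAE8A3 hex = 567994531 decimal

567994531


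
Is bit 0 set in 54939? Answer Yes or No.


0b1101011010011011, bit 0 = 1. Yes

Yes


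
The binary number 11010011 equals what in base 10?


11010011 in decimal = 211

211


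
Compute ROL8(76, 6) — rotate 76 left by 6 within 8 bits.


Rotate 0b1001100 left by 6 (8-bit) = 0b10011 = 19

19


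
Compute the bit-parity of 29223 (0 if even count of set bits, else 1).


0b111001000100111 has 8 ones => parity 0

0


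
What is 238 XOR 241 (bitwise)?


0b11101110 ^ 0b11110001 = 0b11111 = 31

31


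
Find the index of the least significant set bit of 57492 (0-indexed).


0b1110000010010100. Lowest set bit at position 2

2


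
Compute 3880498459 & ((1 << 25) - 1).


3880498459 & 33554431 = 21738779

21738779


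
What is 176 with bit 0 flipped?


176 ^ (1 << 0) = 176 ^ 1 = 177

177


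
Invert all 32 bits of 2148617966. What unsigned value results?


2148617966 ^ 4294967295 = 2146349329

2146349329


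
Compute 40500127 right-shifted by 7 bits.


0b10011010011111101110011111 >> 7 = 0b1001101001111110111 = 316407

316407


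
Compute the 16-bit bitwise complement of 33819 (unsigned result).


~0b1000010000011011 = 0b111101111100100 = 31716 (16-bit unsigned)

31716


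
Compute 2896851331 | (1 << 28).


2896851331 | (1 << 28) = 2896851331 | 268435456 = 3165286787

3165286787


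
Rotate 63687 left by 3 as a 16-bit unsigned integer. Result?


Rotate 0b1111100011000111 left by 3 (16-bit) = 0b1100011000111111 = 50751

50751


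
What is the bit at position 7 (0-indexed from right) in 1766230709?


0b1101001010001101000101010110101, position 7 = 1

1


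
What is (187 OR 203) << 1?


Step 1: 187 | 203 = 251
Step 2: 251 << 1 = 502

502


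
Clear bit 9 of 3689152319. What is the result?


3689152319 & ~(1 << 9) = 3689151807

3689151807


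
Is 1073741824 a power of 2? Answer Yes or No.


0b1000000000000000000000000000000. Only one bit set => Yes

Yes


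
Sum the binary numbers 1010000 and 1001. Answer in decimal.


1010000 + 1001 = 1011001 = 89

89


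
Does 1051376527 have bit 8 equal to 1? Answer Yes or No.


0b111110101010101011101110001111, bit 8 = 1. Yes

Yes


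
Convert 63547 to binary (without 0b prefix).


63547 = 1111100000111011 in binary

1111100000111011


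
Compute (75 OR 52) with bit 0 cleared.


Step 1: 75 | 52 = 127
Step 2: 127 & ~(1 << 0) = 126

126


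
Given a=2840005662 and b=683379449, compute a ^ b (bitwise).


2840005662 ^ 683379449 = 2180810471

2180810471


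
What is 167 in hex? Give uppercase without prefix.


167 = A7 hex

A7


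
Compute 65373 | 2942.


0b1111111101011101 | 0b101101111110 = 0b1111111101111111 = 65407

65407


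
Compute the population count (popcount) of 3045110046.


0b10110101100000001011000100011110 has 14 set bits

14


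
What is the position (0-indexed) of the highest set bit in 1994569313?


0b1110110111000101011011001100001. Highest set bit at position 30

30


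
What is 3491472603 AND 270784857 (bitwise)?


0b11010000000110111010010011011011 & 0b10000001000111101100101011001 = 0b10000000000111000000001011001 = 268664921

268664921


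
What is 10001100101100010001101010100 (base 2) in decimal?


10001100101100010001101010100 in decimal = 295052116

295052116


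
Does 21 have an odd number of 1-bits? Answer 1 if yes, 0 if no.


0b10101 has 3 ones => parity 1

1


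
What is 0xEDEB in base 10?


EDEB hex = 60907 decimal

60907


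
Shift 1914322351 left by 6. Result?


0b1110010000110100011110110101111 << 6 = 0b1110010000110100011110110101111000000 = 122516630464

122516630464


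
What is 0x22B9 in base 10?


22B9 hex = 8889 decimal

8889


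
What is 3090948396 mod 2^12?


3090948396 & 4095 = 300

300


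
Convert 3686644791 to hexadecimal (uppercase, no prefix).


3686644791 = DBBDBC37 hex

DBBDBC37


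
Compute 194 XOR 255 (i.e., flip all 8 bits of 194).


194 ^ 255 = 61

61


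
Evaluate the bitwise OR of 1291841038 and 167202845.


0b1001100111111111110111000001110 | 0b1001111101110101000000011101 = 0b1001101111111111111111000011111 = 1308622367

1308622367


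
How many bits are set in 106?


0b1101010 has 4 set bits

4


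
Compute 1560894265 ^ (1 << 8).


1560894265 ^ (1 << 8) = 1560894265 ^ 256 = 1560894009

1560894009


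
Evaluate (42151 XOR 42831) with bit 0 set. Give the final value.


Step 1: 42151 ^ 42831 = 1000
Step 2: 1000 | (1 << 0) = 1000 | 1 = 1001

1001


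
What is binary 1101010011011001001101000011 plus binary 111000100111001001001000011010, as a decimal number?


1101010011011001001101000011 + 111000100111001001001000011010 = 1000101111010100010010101011101 = 1172972893

1172972893


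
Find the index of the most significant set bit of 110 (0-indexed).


0b1101110. Highest set bit at position 6

6


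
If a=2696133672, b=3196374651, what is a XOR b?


2696133672 ^ 3196374651 = 506950227

506950227


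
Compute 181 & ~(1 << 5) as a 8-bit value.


181 & ~(1 << 5) = 149

149


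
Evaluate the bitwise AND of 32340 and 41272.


0b111111001010100 & 0b1010000100111000 = 0b10000000010000 = 8208

8208


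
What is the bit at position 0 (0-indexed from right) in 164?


0b10100100, position 0 = 0

0


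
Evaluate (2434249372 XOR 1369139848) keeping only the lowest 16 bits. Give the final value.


Step 1: 2434249372 ^ 1369139848 = 3230455828
Step 2: 3230455828 & 65535 = 55316

55316


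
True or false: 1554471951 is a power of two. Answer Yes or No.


0b1011100101001110101110000001111. Multiple bits set => No

No


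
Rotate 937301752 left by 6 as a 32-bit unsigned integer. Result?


Rotate 0b110111110111100001011011111000 left by 6 (32-bit) = 0b11110111100001011011111000001101 = 4152737293

4152737293


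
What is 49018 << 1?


0b1011111101111010 << 1 = 0b10111111011110100 = 98036

98036


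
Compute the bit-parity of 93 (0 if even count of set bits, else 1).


0b1011101 has 5 ones => parity 1

1


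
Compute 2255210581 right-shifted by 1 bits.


0b10000110011010111100100001010101 >> 1 = 0b1000011001101011110010000101010 = 1127605290

1127605290


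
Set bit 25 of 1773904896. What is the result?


1773904896 | (1 << 25) = 1773904896 | 33554432 = 1807459328

1807459328


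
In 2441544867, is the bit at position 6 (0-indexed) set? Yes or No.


0b10010001100001110000010010100011, bit 6 = 0. No

No


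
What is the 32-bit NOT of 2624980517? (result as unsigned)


~0b10011100011101100000011000100101 = 0b1100011100010011111100111011010 = 1669986778 (32-bit unsigned)

1669986778


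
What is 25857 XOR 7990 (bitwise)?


0b110010100000001 ^ 0b1111100110110 = 0b111101000110111 = 31287

31287


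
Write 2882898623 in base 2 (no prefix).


2882898623 = 10101011110101011000101010111111 in binary

10101011110101011000101010111111


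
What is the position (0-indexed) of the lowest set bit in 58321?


0b1110001111010001. Lowest set bit at position 0

0


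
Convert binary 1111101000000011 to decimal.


1111101000000011 in decimal = 64003

64003


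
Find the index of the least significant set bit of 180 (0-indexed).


0b10110100. Lowest set bit at position 2

2


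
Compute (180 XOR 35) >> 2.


Step 1: 180 ^ 35 = 151
Step 2: 151 >> 2 = 37

37


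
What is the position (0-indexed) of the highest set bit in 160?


0b10100000. Highest set bit at position 7

7


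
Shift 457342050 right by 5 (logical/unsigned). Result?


0b11011010000100111110001100010 >> 5 = 0b110110100001001111100011 = 14291939

14291939


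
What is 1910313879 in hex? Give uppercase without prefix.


1910313879 = 71DD1397 hex

71DD1397


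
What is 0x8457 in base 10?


8457 hex = 33879 decimal

33879


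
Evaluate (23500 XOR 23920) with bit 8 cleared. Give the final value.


Step 1: 23500 ^ 23920 = 1724
Step 2: 1724 & ~(1 << 8) = 1724

1724


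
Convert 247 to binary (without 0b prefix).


247 = 11110111 in binary

11110111


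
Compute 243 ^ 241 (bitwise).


0b11110011 ^ 0b11110001 = 0b10 = 2

2


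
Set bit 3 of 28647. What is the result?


28647 | (1 << 3) = 28647 | 8 = 28655

28655


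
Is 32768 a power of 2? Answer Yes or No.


0b1000000000000000. Only one bit set => Yes

Yes


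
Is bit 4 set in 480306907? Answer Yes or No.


0b11100101000001110011011011011, bit 4 = 1. Yes

Yes


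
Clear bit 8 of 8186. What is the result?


8186 & ~(1 << 8) = 7930

7930


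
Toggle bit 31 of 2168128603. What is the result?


2168128603 ^ (1 << 31) = 2168128603 ^ 2147483648 = 20644955

20644955


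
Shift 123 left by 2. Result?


0b1111011 << 2 = 0b111101100 = 492

492


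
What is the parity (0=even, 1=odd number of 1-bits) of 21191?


0b101001011000111 has 8 ones => parity 0

0


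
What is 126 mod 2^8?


126 & 255 = 126

126


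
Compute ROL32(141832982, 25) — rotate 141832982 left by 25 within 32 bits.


Rotate 0b1000011101000011001100010110 left by 25 (32-bit) = 0b101100000100001110100001100110 = 739305574

739305574


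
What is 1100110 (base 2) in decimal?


1100110 in decimal = 102

102


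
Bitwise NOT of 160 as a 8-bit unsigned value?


~0b10100000 = 0b1011111 = 95 (8-bit unsigned)

95


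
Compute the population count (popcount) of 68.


0b1000100 has 2 set bits

2


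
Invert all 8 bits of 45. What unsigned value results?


45 ^ 255 = 210

210


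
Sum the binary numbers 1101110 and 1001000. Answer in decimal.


1101110 + 1001000 = 10110110 = 182

182


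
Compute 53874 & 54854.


0b1101001001110010 & 0b1101011001000110 = 0b1101001001000010 = 53826

53826


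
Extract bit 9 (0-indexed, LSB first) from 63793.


0b1111100100110001, position 9 = 0

0


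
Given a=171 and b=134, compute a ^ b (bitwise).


171 ^ 134 = 45

45


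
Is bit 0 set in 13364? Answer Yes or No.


0b11010000110100, bit 0 = 0. No

No


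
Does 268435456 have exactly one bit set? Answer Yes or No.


0b10000000000000000000000000000. Only one bit set => Yes

Yes


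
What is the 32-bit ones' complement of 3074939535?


3074939535 ^ 4294967295 = 1220027760

1220027760


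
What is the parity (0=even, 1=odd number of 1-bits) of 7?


0b111 has 3 ones => parity 1

1
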